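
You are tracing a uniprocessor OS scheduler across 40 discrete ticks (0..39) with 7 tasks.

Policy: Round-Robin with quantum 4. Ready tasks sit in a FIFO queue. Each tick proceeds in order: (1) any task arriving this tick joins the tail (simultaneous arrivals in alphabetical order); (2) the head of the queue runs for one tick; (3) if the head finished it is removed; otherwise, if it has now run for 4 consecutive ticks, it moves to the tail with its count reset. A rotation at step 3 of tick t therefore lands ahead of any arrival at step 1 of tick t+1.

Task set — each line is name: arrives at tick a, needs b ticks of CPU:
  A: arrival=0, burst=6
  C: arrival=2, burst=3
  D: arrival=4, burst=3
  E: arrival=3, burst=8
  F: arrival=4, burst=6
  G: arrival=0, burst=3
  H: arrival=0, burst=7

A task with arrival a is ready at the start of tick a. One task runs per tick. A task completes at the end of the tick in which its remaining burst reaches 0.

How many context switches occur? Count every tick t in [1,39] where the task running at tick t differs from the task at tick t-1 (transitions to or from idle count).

t=0: queue=[A,G,H] q_used=0 → run A
t=1: queue=[A,G,H] q_used=1 → run A
t=2: queue=[A,G,H,C] q_used=2 → run A
t=3: queue=[A,G,H,C,E] q_used=3 → run A
t=4: queue=[G,H,C,E,A,D,F] q_used=0 → run G
t=5: queue=[G,H,C,E,A,D,F] q_used=1 → run G
t=6: queue=[G,H,C,E,A,D,F] q_used=2 → run G
t=7: queue=[H,C,E,A,D,F] q_used=0 → run H
t=8: queue=[H,C,E,A,D,F] q_used=1 → run H
t=9: queue=[H,C,E,A,D,F] q_used=2 → run H
t=10: queue=[H,C,E,A,D,F] q_used=3 → run H
t=11: queue=[C,E,A,D,F,H] q_used=0 → run C
t=12: queue=[C,E,A,D,F,H] q_used=1 → run C
t=13: queue=[C,E,A,D,F,H] q_used=2 → run C
t=14: queue=[E,A,D,F,H] q_used=0 → run E
t=15: queue=[E,A,D,F,H] q_used=1 → run E
t=16: queue=[E,A,D,F,H] q_used=2 → run E
t=17: queue=[E,A,D,F,H] q_used=3 → run E
t=18: queue=[A,D,F,H,E] q_used=0 → run A
t=19: queue=[A,D,F,H,E] q_used=1 → run A
t=20: queue=[D,F,H,E] q_used=0 → run D
t=21: queue=[D,F,H,E] q_used=1 → run D
t=22: queue=[D,F,H,E] q_used=2 → run D
t=23: queue=[F,H,E] q_used=0 → run F
t=24: queue=[F,H,E] q_used=1 → run F
t=25: queue=[F,H,E] q_used=2 → run F
t=26: queue=[F,H,E] q_used=3 → run F
t=27: queue=[H,E,F] q_used=0 → run H
t=28: queue=[H,E,F] q_used=1 → run H
t=29: queue=[H,E,F] q_used=2 → run H
t=30: queue=[E,F] q_used=0 → run E
t=31: queue=[E,F] q_used=1 → run E
t=32: queue=[E,F] q_used=2 → run E
t=33: queue=[E,F] q_used=3 → run E
t=34: queue=[F] q_used=0 → run F
t=35: queue=[F] q_used=1 → run F
t=36: (idle)
t=37: (idle)
t=38: (idle)
t=39: (idle)

context switches = 11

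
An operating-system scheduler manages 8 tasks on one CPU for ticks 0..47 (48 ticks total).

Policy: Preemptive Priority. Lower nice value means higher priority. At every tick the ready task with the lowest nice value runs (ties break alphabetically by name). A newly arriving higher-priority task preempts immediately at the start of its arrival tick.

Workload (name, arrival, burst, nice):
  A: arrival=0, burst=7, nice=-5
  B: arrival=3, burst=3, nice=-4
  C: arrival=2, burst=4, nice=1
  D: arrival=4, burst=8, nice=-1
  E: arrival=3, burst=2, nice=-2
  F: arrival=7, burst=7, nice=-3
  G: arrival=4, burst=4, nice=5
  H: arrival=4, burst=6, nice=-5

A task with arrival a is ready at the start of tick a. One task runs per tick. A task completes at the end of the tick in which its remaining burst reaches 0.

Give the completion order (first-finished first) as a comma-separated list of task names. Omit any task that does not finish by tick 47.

completion order = A, H, B, F, E, D, C, G

t=0: ready={A} → run A
t=1: ready={A} → run A
t=2: ready={A,C} → run A
t=3: ready={A,B,C,E} → run A
t=4: ready={A,B,C,D,E,G,H} → run A
t=5: ready={A,B,C,D,E,G,H} → run A
t=6: ready={A,B,C,D,E,G,H} → run A
t=7: ready={B,C,D,E,F,G,H} → run H
t=8: ready={B,C,D,E,F,G,H} → run H
t=9: ready={B,C,D,E,F,G,H} → run H
t=10: ready={B,C,D,E,F,G,H} → run H
t=11: ready={B,C,D,E,F,G,H} → run H
t=12: ready={B,C,D,E,F,G,H} → run H
t=13: ready={B,C,D,E,F,G} → run B
t=14: ready={B,C,D,E,F,G} → run B
t=15: ready={B,C,D,E,F,G} → run B
t=16: ready={C,D,E,F,G} → run F
t=17: ready={C,D,E,F,G} → run F
t=18: ready={C,D,E,F,G} → run F
t=19: ready={C,D,E,F,G} → run F
t=20: ready={C,D,E,F,G} → run F
t=21: ready={C,D,E,F,G} → run F
t=22: ready={C,D,E,F,G} → run F
t=23: ready={C,D,E,G} → run E
t=24: ready={C,D,E,G} → run E
t=25: ready={C,D,G} → run D
t=26: ready={C,D,G} → run D
t=27: ready={C,D,G} → run D
t=28: ready={C,D,G} → run D
t=29: ready={C,D,G} → run D
t=30: ready={C,D,G} → run D
t=31: ready={C,D,G} → run D
t=32: ready={C,D,G} → run D
t=33: ready={C,G} → run C
t=34: ready={C,G} → run C
t=35: ready={C,G} → run C
t=36: ready={C,G} → run C
t=37: ready={G} → run G
t=38: ready={G} → run G
t=39: ready={G} → run G
t=40: ready={G} → run G
t=41: (idle)
t=42: (idle)
t=43: (idle)
t=44: (idle)
t=45: (idle)
t=46: (idle)
t=47: (idle)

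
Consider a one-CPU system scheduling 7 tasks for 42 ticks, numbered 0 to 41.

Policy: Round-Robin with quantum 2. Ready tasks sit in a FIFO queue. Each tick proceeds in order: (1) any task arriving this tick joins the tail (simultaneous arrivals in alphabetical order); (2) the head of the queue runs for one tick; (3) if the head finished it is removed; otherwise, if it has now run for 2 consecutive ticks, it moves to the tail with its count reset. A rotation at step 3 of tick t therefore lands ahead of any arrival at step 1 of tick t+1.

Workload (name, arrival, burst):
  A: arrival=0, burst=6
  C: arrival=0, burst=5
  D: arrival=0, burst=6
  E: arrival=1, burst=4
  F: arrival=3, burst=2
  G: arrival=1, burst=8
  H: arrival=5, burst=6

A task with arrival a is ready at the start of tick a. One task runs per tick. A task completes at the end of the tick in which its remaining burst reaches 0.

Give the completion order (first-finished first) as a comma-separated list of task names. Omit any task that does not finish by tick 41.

t=0: queue=[A,C,D] q_used=0 → run A
t=1: queue=[A,C,D,E,G] q_used=1 → run A
t=2: queue=[C,D,E,G,A] q_used=0 → run C
t=3: queue=[C,D,E,G,A,F] q_used=1 → run C
t=4: queue=[D,E,G,A,F,C] q_used=0 → run D
t=5: queue=[D,E,G,A,F,C,H] q_used=1 → run D
t=6: queue=[E,G,A,F,C,H,D] q_used=0 → run E
t=7: queue=[E,G,A,F,C,H,D] q_used=1 → run E
t=8: queue=[G,A,F,C,H,D,E] q_used=0 → run G
t=9: queue=[G,A,F,C,H,D,E] q_used=1 → run G
t=10: queue=[A,F,C,H,D,E,G] q_used=0 → run A
t=11: queue=[A,F,C,H,D,E,G] q_used=1 → run A
t=12: queue=[F,C,H,D,E,G,A] q_used=0 → run F
t=13: queue=[F,C,H,D,E,G,A] q_used=1 → run F
t=14: queue=[C,H,D,E,G,A] q_used=0 → run C
t=15: queue=[C,H,D,E,G,A] q_used=1 → run C
t=16: queue=[H,D,E,G,A,C] q_used=0 → run H
t=17: queue=[H,D,E,G,A,C] q_used=1 → run H
t=18: queue=[D,E,G,A,C,H] q_used=0 → run D
t=19: queue=[D,E,G,A,C,H] q_used=1 → run D
t=20: queue=[E,G,A,C,H,D] q_used=0 → run E
t=21: queue=[E,G,A,C,H,D] q_used=1 → run E
t=22: queue=[G,A,C,H,D] q_used=0 → run G
t=23: queue=[G,A,C,H,D] q_used=1 → run G
t=24: queue=[A,C,H,D,G] q_used=0 → run A
t=25: queue=[A,C,H,D,G] q_used=1 → run A
t=26: queue=[C,H,D,G] q_used=0 → run C
t=27: queue=[H,D,G] q_used=0 → run H
t=28: queue=[H,D,G] q_used=1 → run H
t=29: queue=[D,G,H] q_used=0 → run D
t=30: queue=[D,G,H] q_used=1 → run D
t=31: queue=[G,H] q_used=0 → run G
t=32: queue=[G,H] q_used=1 → run G
t=33: queue=[H,G] q_used=0 → run H
t=34: queue=[H,G] q_used=1 → run H
t=35: queue=[G] q_used=0 → run G
t=36: queue=[G] q_used=1 → run G
t=37: (idle)
t=38: (idle)
t=39: (idle)
t=40: (idle)
t=41: (idle)

completion order = F, E, A, C, D, H, G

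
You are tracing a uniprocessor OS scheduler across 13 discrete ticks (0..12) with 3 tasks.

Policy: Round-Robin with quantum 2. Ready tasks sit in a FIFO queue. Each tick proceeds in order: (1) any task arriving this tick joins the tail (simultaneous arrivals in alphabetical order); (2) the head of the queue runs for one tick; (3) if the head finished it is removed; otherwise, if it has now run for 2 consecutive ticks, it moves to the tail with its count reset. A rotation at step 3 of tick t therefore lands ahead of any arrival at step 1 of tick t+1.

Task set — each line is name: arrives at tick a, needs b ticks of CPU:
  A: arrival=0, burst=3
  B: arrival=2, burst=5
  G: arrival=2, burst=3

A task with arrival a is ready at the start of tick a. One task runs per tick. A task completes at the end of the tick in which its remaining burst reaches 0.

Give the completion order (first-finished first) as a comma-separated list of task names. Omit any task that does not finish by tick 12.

t=0: queue=[A] q_used=0 → run A
t=1: queue=[A] q_used=1 → run A
t=2: queue=[A,B,G] q_used=0 → run A
t=3: queue=[B,G] q_used=0 → run B
t=4: queue=[B,G] q_used=1 → run B
t=5: queue=[G,B] q_used=0 → run G
t=6: queue=[G,B] q_used=1 → run G
t=7: queue=[B,G] q_used=0 → run B
t=8: queue=[B,G] q_used=1 → run B
t=9: queue=[G,B] q_used=0 → run G
t=10: queue=[B] q_used=0 → run B
t=11: (idle)
t=12: (idle)

completion order = A, G, B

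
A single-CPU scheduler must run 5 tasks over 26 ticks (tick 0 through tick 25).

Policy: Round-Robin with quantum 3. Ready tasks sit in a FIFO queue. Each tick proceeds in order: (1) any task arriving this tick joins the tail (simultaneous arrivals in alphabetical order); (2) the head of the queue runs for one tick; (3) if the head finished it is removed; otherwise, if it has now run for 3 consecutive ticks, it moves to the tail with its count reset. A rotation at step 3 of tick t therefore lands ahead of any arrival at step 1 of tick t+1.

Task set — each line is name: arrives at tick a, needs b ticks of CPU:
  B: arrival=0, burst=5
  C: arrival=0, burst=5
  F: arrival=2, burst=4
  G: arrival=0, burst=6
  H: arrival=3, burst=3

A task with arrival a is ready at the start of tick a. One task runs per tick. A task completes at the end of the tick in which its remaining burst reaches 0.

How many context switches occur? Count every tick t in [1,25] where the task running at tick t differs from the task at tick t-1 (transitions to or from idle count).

context switches = 9

t=0: queue=[B,C,G] q_used=0 → run B
t=1: queue=[B,C,G] q_used=1 → run B
t=2: queue=[B,C,G,F] q_used=2 → run B
t=3: queue=[C,G,F,B,H] q_used=0 → run C
t=4: queue=[C,G,F,B,H] q_used=1 → run C
t=5: queue=[C,G,F,B,H] q_used=2 → run C
t=6: queue=[G,F,B,H,C] q_used=0 → run G
t=7: queue=[G,F,B,H,C] q_used=1 → run G
t=8: queue=[G,F,B,H,C] q_used=2 → run G
t=9: queue=[F,B,H,C,G] q_used=0 → run F
t=10: queue=[F,B,H,C,G] q_used=1 → run F
t=11: queue=[F,B,H,C,G] q_used=2 → run F
t=12: queue=[B,H,C,G,F] q_used=0 → run B
t=13: queue=[B,H,C,G,F] q_used=1 → run B
t=14: queue=[H,C,G,F] q_used=0 → run H
t=15: queue=[H,C,G,F] q_used=1 → run H
t=16: queue=[H,C,G,F] q_used=2 → run H
t=17: queue=[C,G,F] q_used=0 → run C
t=18: queue=[C,G,F] q_used=1 → run C
t=19: queue=[G,F] q_used=0 → run G
t=20: queue=[G,F] q_used=1 → run G
t=21: queue=[G,F] q_used=2 → run G
t=22: queue=[F] q_used=0 → run F
t=23: (idle)
t=24: (idle)
t=25: (idle)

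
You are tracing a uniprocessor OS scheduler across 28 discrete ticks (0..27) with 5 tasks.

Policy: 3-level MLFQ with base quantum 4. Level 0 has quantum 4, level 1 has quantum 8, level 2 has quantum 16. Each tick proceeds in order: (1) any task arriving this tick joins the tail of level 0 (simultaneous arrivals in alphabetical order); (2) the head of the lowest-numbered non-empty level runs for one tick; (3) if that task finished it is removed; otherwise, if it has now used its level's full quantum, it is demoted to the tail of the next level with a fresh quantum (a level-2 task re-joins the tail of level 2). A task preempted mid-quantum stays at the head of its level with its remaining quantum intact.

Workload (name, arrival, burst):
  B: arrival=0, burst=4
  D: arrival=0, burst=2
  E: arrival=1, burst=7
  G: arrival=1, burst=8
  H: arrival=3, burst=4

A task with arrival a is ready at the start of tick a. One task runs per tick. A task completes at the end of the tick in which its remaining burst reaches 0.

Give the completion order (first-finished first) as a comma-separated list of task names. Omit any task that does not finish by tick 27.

t=0: L0/L1/L2 = BD/-/- → run B
t=1: L0/L1/L2 = BDEG/-/- → run B
t=2: L0/L1/L2 = BDEG/-/- → run B
t=3: L0/L1/L2 = BDEGH/-/- → run B
t=4: L0/L1/L2 = DEGH/-/- → run D
t=5: L0/L1/L2 = DEGH/-/- → run D
t=6: L0/L1/L2 = EGH/-/- → run E
t=7: L0/L1/L2 = EGH/-/- → run E
t=8: L0/L1/L2 = EGH/-/- → run E
t=9: L0/L1/L2 = EGH/-/- → run E
t=10: L0/L1/L2 = GH/E/- → run G
t=11: L0/L1/L2 = GH/E/- → run G
t=12: L0/L1/L2 = GH/E/- → run G
t=13: L0/L1/L2 = GH/E/- → run G
t=14: L0/L1/L2 = H/EG/- → run H
t=15: L0/L1/L2 = H/EG/- → run H
t=16: L0/L1/L2 = H/EG/- → run H
t=17: L0/L1/L2 = H/EG/- → run H
t=18: L0/L1/L2 = -/EG/- → run E
t=19: L0/L1/L2 = -/EG/- → run E
t=20: L0/L1/L2 = -/EG/- → run E
t=21: L0/L1/L2 = -/G/- → run G
t=22: L0/L1/L2 = -/G/- → run G
t=23: L0/L1/L2 = -/G/- → run G
t=24: L0/L1/L2 = -/G/- → run G
t=25: (idle)
t=26: (idle)
t=27: (idle)

completion order = B, D, H, E, G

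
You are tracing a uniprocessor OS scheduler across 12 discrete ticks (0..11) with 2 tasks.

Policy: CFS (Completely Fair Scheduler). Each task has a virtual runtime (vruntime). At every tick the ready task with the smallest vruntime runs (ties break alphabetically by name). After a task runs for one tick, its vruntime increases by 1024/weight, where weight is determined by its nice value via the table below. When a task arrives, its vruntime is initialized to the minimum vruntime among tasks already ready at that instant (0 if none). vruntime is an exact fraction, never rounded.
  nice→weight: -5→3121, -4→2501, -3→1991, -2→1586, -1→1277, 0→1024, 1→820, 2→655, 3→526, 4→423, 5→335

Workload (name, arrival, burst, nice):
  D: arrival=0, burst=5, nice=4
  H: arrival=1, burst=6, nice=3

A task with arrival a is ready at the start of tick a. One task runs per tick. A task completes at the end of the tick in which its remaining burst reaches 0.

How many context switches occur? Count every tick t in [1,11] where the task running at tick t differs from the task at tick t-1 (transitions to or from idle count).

context switches = 8

t=0: vr[D=0] → run D
t=1: vr[D=1024/423 H=1024/423] → run D
t=2: vr[D=2048/423 H=1024/423] → run H
t=3: vr[D=2048/423 H=485888/111249] → run H
t=4: vr[D=2048/423 H=702464/111249] → run D
t=5: vr[D=1024/141 H=702464/111249] → run H
t=6: vr[D=1024/141 H=919040/111249] → run D
t=7: vr[D=4096/423 H=919040/111249] → run H
t=8: vr[D=4096/423 H=1135616/111249] → run D
t=9: vr[H=1135616/111249] → run H
t=10: vr[H=1352192/111249] → run H
t=11: (idle)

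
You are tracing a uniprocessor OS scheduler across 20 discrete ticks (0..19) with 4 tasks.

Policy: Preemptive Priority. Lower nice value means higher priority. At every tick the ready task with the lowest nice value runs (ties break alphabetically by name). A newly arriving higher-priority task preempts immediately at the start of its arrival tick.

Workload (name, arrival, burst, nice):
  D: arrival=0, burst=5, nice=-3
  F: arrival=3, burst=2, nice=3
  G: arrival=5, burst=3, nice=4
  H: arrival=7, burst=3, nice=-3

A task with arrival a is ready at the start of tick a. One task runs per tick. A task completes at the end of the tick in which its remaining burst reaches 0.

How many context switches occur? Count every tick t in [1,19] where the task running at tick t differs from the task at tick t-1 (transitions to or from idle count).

t=0: ready={D} → run D
t=1: ready={D} → run D
t=2: ready={D} → run D
t=3: ready={D,F} → run D
t=4: ready={D,F} → run D
t=5: ready={F,G} → run F
t=6: ready={F,G} → run F
t=7: ready={G,H} → run H
t=8: ready={G,H} → run H
t=9: ready={G,H} → run H
t=10: ready={G} → run G
t=11: ready={G} → run G
t=12: ready={G} → run G
t=13: (idle)
t=14: (idle)
t=15: (idle)
t=16: (idle)
t=17: (idle)
t=18: (idle)
t=19: (idle)

context switches = 4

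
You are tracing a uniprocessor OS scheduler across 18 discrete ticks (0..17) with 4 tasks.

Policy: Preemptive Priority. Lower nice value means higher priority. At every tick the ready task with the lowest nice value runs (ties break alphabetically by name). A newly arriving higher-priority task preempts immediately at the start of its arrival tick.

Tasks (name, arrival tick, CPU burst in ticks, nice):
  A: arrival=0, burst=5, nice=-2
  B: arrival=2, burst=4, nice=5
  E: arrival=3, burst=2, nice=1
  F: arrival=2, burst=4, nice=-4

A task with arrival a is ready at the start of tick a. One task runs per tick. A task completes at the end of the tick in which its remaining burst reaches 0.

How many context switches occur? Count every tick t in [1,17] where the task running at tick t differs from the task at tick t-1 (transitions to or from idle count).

t=0: ready={A} → run A
t=1: ready={A} → run A
t=2: ready={A,B,F} → run F
t=3: ready={A,B,E,F} → run F
t=4: ready={A,B,E,F} → run F
t=5: ready={A,B,E,F} → run F
t=6: ready={A,B,E} → run A
t=7: ready={A,B,E} → run A
t=8: ready={A,B,E} → run A
t=9: ready={B,E} → run E
t=10: ready={B,E} → run E
t=11: ready={B} → run B
t=12: ready={B} → run B
t=13: ready={B} → run B
t=14: ready={B} → run B
t=15: (idle)
t=16: (idle)
t=17: (idle)

context switches = 5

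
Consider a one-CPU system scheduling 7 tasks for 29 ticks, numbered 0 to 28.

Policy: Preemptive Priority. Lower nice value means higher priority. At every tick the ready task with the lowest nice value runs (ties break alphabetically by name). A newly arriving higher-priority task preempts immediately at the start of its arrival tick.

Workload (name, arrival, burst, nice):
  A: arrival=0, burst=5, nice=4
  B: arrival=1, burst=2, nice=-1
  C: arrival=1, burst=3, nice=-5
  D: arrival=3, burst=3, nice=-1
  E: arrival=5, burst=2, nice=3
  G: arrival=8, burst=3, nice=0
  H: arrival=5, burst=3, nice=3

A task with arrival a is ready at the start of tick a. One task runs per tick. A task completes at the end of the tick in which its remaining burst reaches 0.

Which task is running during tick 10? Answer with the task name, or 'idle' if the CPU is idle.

t=0: ready={A} → run A
t=1: ready={A,B,C} → run C
t=2: ready={A,B,C} → run C
t=3: ready={A,B,C,D} → run C
t=4: ready={A,B,D} → run B
t=5: ready={A,B,D,E,H} → run B
t=6: ready={A,D,E,H} → run D
t=7: ready={A,D,E,H} → run D
t=8: ready={A,D,E,G,H} → run D
t=9: ready={A,E,G,H} → run G
t=10: ready={A,E,G,H} → run G
t=11: ready={A,E,G,H} → run G
t=12: ready={A,E,H} → run E
t=13: ready={A,E,H} → run E
t=14: ready={A,H} → run H
t=15: ready={A,H} → run H
t=16: ready={A,H} → run H
t=17: ready={A} → run A
t=18: ready={A} → run A
t=19: ready={A} → run A
t=20: ready={A} → run A
t=21: (idle)
t=22: (idle)
t=23: (idle)
t=24: (idle)
t=25: (idle)
t=26: (idle)
t=27: (idle)
t=28: (idle)

running at tick 10 = G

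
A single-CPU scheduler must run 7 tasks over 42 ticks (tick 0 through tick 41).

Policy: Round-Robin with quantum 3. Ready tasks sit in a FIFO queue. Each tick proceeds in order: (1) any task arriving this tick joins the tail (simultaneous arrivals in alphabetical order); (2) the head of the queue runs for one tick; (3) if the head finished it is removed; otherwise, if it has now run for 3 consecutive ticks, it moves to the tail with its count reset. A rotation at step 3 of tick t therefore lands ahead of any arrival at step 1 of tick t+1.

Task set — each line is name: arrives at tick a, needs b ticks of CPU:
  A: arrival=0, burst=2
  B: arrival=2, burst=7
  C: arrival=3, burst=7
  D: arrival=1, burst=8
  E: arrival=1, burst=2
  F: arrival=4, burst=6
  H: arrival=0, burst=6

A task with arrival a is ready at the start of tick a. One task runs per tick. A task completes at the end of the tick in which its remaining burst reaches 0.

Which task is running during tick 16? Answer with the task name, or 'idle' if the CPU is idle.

t=0: queue=[A,H] q_used=0 → run A
t=1: queue=[A,H,D,E] q_used=1 → run A
t=2: queue=[H,D,E,B] q_used=0 → run H
t=3: queue=[H,D,E,B,C] q_used=1 → run H
t=4: queue=[H,D,E,B,C,F] q_used=2 → run H
t=5: queue=[D,E,B,C,F,H] q_used=0 → run D
t=6: queue=[D,E,B,C,F,H] q_used=1 → run D
t=7: queue=[D,E,B,C,F,H] q_used=2 → run D
t=8: queue=[E,B,C,F,H,D] q_used=0 → run E
t=9: queue=[E,B,C,F,H,D] q_used=1 → run E
t=10: queue=[B,C,F,H,D] q_used=0 → run B
t=11: queue=[B,C,F,H,D] q_used=1 → run B
t=12: queue=[B,C,F,H,D] q_used=2 → run B
t=13: queue=[C,F,H,D,B] q_used=0 → run C
t=14: queue=[C,F,H,D,B] q_used=1 → run C
t=15: queue=[C,F,H,D,B] q_used=2 → run C
t=16: queue=[F,H,D,B,C] q_used=0 → run F
t=17: queue=[F,H,D,B,C] q_used=1 → run F
t=18: queue=[F,H,D,B,C] q_used=2 → run F
t=19: queue=[H,D,B,C,F] q_used=0 → run H
t=20: queue=[H,D,B,C,F] q_used=1 → run H
t=21: queue=[H,D,B,C,F] q_used=2 → run H
t=22: queue=[D,B,C,F] q_used=0 → run D
t=23: queue=[D,B,C,F] q_used=1 → run D
t=24: queue=[D,B,C,F] q_used=2 → run D
t=25: queue=[B,C,F,D] q_used=0 → run B
t=26: queue=[B,C,F,D] q_used=1 → run B
t=27: queue=[B,C,F,D] q_used=2 → run B
t=28: queue=[C,F,D,B] q_used=0 → run C
t=29: queue=[C,F,D,B] q_used=1 → run C
t=30: queue=[C,F,D,B] q_used=2 → run C
t=31: queue=[F,D,B,C] q_used=0 → run F
t=32: queue=[F,D,B,C] q_used=1 → run F
t=33: queue=[F,D,B,C] q_used=2 → run F
t=34: queue=[D,B,C] q_used=0 → run D
t=35: queue=[D,B,C] q_used=1 → run D
t=36: queue=[B,C] q_used=0 → run B
t=37: queue=[C] q_used=0 → run C
t=38: (idle)
t=39: (idle)
t=40: (idle)
t=41: (idle)

running at tick 16 = F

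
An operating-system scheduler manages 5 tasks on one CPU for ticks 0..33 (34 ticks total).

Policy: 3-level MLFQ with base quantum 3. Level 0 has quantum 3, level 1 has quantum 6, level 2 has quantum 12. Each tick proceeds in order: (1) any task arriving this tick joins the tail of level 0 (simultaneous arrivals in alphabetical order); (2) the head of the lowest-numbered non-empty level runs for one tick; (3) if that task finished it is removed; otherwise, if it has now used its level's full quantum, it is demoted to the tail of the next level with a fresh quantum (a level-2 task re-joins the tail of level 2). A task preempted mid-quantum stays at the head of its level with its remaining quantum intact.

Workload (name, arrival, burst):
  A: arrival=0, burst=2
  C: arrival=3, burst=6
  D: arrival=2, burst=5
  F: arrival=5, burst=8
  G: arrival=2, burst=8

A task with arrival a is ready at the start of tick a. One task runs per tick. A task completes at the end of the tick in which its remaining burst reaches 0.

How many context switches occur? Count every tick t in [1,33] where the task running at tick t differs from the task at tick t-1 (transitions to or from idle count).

t=0: L0/L1/L2 = A/-/- → run A
t=1: L0/L1/L2 = A/-/- → run A
t=2: L0/L1/L2 = DG/-/- → run D
t=3: L0/L1/L2 = DGC/-/- → run D
t=4: L0/L1/L2 = DGC/-/- → run D
t=5: L0/L1/L2 = GCF/D/- → run G
t=6: L0/L1/L2 = GCF/D/- → run G
t=7: L0/L1/L2 = GCF/D/- → run G
t=8: L0/L1/L2 = CF/DG/- → run C
t=9: L0/L1/L2 = CF/DG/- → run C
t=10: L0/L1/L2 = CF/DG/- → run C
t=11: L0/L1/L2 = F/DGC/- → run F
t=12: L0/L1/L2 = F/DGC/- → run F
t=13: L0/L1/L2 = F/DGC/- → run F
t=14: L0/L1/L2 = -/DGCF/- → run D
t=15: L0/L1/L2 = -/DGCF/- → run D
t=16: L0/L1/L2 = -/GCF/- → run G
t=17: L0/L1/L2 = -/GCF/- → run G
t=18: L0/L1/L2 = -/GCF/- → run G
t=19: L0/L1/L2 = -/GCF/- → run G
t=20: L0/L1/L2 = -/GCF/- → run G
t=21: L0/L1/L2 = -/CF/- → run C
t=22: L0/L1/L2 = -/CF/- → run C
t=23: L0/L1/L2 = -/CF/- → run C
t=24: L0/L1/L2 = -/F/- → run F
t=25: L0/L1/L2 = -/F/- → run F
t=26: L0/L1/L2 = -/F/- → run F
t=27: L0/L1/L2 = -/F/- → run F
t=28: L0/L1/L2 = -/F/- → run F
t=29: (idle)
t=30: (idle)
t=31: (idle)
t=32: (idle)
t=33: (idle)

context switches = 9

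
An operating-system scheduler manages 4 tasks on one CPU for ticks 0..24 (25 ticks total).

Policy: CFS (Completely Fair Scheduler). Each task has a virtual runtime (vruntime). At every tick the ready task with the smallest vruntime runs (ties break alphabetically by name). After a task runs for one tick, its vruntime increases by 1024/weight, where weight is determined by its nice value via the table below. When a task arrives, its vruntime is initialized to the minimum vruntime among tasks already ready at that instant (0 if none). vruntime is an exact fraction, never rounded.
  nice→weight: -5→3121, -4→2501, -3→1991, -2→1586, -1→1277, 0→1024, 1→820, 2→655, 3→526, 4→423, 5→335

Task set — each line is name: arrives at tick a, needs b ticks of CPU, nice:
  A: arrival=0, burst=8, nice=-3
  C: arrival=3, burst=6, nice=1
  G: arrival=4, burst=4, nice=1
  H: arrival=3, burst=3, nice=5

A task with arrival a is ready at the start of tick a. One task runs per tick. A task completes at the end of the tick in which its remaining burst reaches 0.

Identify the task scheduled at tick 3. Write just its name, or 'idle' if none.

running at tick 3 = A

t=0: vr[A=0] → run A
t=1: vr[A=1024/1991] → run A
t=2: vr[A=2048/1991] → run A
t=3: vr[A=3072/1991 C=3072/1991 H=3072/1991] → run A
t=4: vr[A=4096/1991 C=3072/1991 G=3072/1991 H=3072/1991] → run C
t=5: vr[A=4096/1991 C=1139456/408155 G=3072/1991 H=3072/1991] → run G
t=6: vr[A=4096/1991 C=1139456/408155 G=1139456/408155 H=3072/1991] → run H
t=7: vr[A=4096/1991 C=1139456/408155 G=1139456/408155 H=3067904/666985] → run A
t=8: vr[A=5120/1991 C=1139456/408155 G=1139456/408155 H=3067904/666985] → run A
t=9: vr[A=6144/1991 C=1139456/408155 G=1139456/408155 H=3067904/666985] → run C
t=10: vr[A=6144/1991 C=1649152/408155 G=1139456/408155 H=3067904/666985] → run G
t=11: vr[A=6144/1991 C=1649152/408155 G=1649152/408155 H=3067904/666985] → run A
t=12: vr[A=7168/1991 C=1649152/408155 G=1649152/408155 H=3067904/666985] → run A
t=13: vr[C=1649152/408155 G=1649152/408155 H=3067904/666985] → run C
t=14: vr[C=2158848/408155 G=1649152/408155 H=3067904/666985] → run G
t=15: vr[C=2158848/408155 G=2158848/408155 H=3067904/666985] → run H
t=16: vr[C=2158848/408155 G=2158848/408155 H=5106688/666985] → run C
t=17: vr[C=2668544/408155 G=2158848/408155 H=5106688/666985] → run G
t=18: vr[C=2668544/408155 H=5106688/666985] → run C
t=19: vr[C=635648/81631 H=5106688/666985] → run H
t=20: vr[C=635648/81631] → run C
t=21: (idle)
t=22: (idle)
t=23: (idle)
t=24: (idle)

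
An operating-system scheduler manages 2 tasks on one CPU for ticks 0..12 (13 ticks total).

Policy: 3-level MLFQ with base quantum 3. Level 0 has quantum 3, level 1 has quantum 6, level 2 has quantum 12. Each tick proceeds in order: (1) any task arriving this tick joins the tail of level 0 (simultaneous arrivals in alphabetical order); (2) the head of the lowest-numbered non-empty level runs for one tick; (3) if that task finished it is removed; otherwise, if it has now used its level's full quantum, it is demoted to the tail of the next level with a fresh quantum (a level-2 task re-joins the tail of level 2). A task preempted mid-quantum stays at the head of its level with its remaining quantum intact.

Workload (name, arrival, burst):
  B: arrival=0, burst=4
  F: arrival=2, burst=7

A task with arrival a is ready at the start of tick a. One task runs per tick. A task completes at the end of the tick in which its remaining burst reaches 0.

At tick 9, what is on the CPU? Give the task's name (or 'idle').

t=0: L0/L1/L2 = B/-/- → run B
t=1: L0/L1/L2 = B/-/- → run B
t=2: L0/L1/L2 = BF/-/- → run B
t=3: L0/L1/L2 = F/B/- → run F
t=4: L0/L1/L2 = F/B/- → run F
t=5: L0/L1/L2 = F/B/- → run F
t=6: L0/L1/L2 = -/BF/- → run B
t=7: L0/L1/L2 = -/F/- → run F
t=8: L0/L1/L2 = -/F/- → run F
t=9: L0/L1/L2 = -/F/- → run F
t=10: L0/L1/L2 = -/F/- → run F
t=11: (idle)
t=12: (idle)

running at tick 9 = F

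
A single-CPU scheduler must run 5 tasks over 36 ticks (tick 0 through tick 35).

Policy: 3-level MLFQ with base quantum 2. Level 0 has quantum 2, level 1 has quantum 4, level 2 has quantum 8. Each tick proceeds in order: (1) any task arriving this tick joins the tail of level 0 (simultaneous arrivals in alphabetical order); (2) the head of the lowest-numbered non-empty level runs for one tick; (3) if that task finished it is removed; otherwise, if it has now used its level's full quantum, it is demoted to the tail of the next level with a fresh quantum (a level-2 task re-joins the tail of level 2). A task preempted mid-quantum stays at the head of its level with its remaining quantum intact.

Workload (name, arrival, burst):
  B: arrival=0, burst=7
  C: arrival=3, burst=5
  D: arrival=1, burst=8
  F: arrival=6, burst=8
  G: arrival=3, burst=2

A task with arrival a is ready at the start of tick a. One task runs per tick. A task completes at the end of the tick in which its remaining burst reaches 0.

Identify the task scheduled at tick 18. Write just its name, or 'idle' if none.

t=0: L0/L1/L2 = B/-/- → run B
t=1: L0/L1/L2 = BD/-/- → run B
t=2: L0/L1/L2 = D/B/- → run D
t=3: L0/L1/L2 = DCG/B/- → run D
t=4: L0/L1/L2 = CG/BD/- → run C
t=5: L0/L1/L2 = CG/BD/- → run C
t=6: L0/L1/L2 = GF/BDC/- → run G
t=7: L0/L1/L2 = GF/BDC/- → run G
t=8: L0/L1/L2 = F/BDC/- → run F
t=9: L0/L1/L2 = F/BDC/- → run F
t=10: L0/L1/L2 = -/BDCF/- → run B
t=11: L0/L1/L2 = -/BDCF/- → run B
t=12: L0/L1/L2 = -/BDCF/- → run B
t=13: L0/L1/L2 = -/BDCF/- → run B
t=14: L0/L1/L2 = -/DCF/B → run D
t=15: L0/L1/L2 = -/DCF/B → run D
t=16: L0/L1/L2 = -/DCF/B → run D
t=17: L0/L1/L2 = -/DCF/B → run D
t=18: L0/L1/L2 = -/CF/BD → run C
t=19: L0/L1/L2 = -/CF/BD → run C
t=20: L0/L1/L2 = -/CF/BD → run C
t=21: L0/L1/L2 = -/F/BD → run F
t=22: L0/L1/L2 = -/F/BD → run F
t=23: L0/L1/L2 = -/F/BD → run F
t=24: L0/L1/L2 = -/F/BD → run F
t=25: L0/L1/L2 = -/-/BDF → run B
t=26: L0/L1/L2 = -/-/DF → run D
t=27: L0/L1/L2 = -/-/DF → run D
t=28: L0/L1/L2 = -/-/F → run F
t=29: L0/L1/L2 = -/-/F → run F
t=30: (idle)
t=31: (idle)
t=32: (idle)
t=33: (idle)
t=34: (idle)
t=35: (idle)

running at tick 18 = C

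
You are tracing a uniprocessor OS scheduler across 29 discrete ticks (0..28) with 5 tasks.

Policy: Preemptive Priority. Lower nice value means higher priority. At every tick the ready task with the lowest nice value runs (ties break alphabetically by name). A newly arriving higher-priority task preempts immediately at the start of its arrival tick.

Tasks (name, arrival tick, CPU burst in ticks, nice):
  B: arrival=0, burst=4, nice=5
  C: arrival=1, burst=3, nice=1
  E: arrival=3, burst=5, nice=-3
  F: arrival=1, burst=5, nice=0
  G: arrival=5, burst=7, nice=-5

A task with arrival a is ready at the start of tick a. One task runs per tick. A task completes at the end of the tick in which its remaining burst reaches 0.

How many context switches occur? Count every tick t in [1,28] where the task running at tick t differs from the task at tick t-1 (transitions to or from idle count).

t=0: ready={B} → run B
t=1: ready={B,C,F} → run F
t=2: ready={B,C,F} → run F
t=3: ready={B,C,E,F} → run E
t=4: ready={B,C,E,F} → run E
t=5: ready={B,C,E,F,G} → run G
t=6: ready={B,C,E,F,G} → run G
t=7: ready={B,C,E,F,G} → run G
t=8: ready={B,C,E,F,G} → run G
t=9: ready={B,C,E,F,G} → run G
t=10: ready={B,C,E,F,G} → run G
t=11: ready={B,C,E,F,G} → run G
t=12: ready={B,C,E,F} → run E
t=13: ready={B,C,E,F} → run E
t=14: ready={B,C,E,F} → run E
t=15: ready={B,C,F} → run F
t=16: ready={B,C,F} → run F
t=17: ready={B,C,F} → run F
t=18: ready={B,C} → run C
t=19: ready={B,C} → run C
t=20: ready={B,C} → run C
t=21: ready={B} → run B
t=22: ready={B} → run B
t=23: ready={B} → run B
t=24: (idle)
t=25: (idle)
t=26: (idle)
t=27: (idle)
t=28: (idle)

context switches = 8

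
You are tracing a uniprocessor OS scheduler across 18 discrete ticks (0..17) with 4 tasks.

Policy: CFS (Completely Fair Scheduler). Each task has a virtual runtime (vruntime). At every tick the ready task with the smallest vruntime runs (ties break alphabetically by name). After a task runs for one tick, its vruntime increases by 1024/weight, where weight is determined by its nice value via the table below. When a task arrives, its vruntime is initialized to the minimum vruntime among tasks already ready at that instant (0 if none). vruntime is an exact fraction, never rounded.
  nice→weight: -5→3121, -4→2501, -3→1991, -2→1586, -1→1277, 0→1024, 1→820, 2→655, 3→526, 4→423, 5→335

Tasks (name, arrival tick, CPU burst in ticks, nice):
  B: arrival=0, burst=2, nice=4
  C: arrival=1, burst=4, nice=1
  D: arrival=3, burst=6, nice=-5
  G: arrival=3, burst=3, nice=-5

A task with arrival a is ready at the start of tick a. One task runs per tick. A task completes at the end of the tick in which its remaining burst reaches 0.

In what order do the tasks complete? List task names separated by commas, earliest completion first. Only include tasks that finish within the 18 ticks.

t=0: vr[B=0] → run B
t=1: vr[B=1024/423 C=1024/423] → run B
t=2: vr[C=1024/423] → run C
t=3: vr[C=318208/86715 D=318208/86715 G=318208/86715] → run C
t=4: vr[C=426496/86715 D=318208/86715 G=318208/86715] → run D
t=5: vr[C=426496/86715 D=1081923328/270637515 G=318208/86715] → run G
t=6: vr[C=426496/86715 D=1081923328/270637515 G=1081923328/270637515] → run D
t=7: vr[C=426496/86715 D=1170719488/270637515 G=1081923328/270637515] → run G
t=8: vr[C=426496/86715 D=1170719488/270637515 G=1170719488/270637515] → run D
t=9: vr[C=426496/86715 D=1259515648/270637515 G=1170719488/270637515] → run G
t=10: vr[C=426496/86715 D=1259515648/270637515] → run D
t=11: vr[C=426496/86715 D=1348311808/270637515] → run C
t=12: vr[C=534784/86715 D=1348311808/270637515] → run D
t=13: vr[C=534784/86715 D=1437107968/270637515] → run D
t=14: vr[C=534784/86715] → run C
t=15: (idle)
t=16: (idle)
t=17: (idle)

completion order = B, G, D, C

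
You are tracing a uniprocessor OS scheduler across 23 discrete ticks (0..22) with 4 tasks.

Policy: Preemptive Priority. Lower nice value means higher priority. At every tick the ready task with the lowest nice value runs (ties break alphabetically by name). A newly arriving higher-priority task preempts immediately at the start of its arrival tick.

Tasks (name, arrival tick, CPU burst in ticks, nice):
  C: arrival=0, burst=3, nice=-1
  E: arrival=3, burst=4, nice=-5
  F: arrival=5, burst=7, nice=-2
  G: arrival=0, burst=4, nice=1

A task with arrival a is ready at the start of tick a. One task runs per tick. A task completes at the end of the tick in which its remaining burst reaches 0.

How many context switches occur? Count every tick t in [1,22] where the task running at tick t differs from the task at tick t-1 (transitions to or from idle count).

t=0: ready={C,G} → run C
t=1: ready={C,G} → run C
t=2: ready={C,G} → run C
t=3: ready={E,G} → run E
t=4: ready={E,G} → run E
t=5: ready={E,F,G} → run E
t=6: ready={E,F,G} → run E
t=7: ready={F,G} → run F
t=8: ready={F,G} → run F
t=9: ready={F,G} → run F
t=10: ready={F,G} → run F
t=11: ready={F,G} → run F
t=12: ready={F,G} → run F
t=13: ready={F,G} → run F
t=14: ready={G} → run G
t=15: ready={G} → run G
t=16: ready={G} → run G
t=17: ready={G} → run G
t=18: (idle)
t=19: (idle)
t=20: (idle)
t=21: (idle)
t=22: (idle)

context switches = 4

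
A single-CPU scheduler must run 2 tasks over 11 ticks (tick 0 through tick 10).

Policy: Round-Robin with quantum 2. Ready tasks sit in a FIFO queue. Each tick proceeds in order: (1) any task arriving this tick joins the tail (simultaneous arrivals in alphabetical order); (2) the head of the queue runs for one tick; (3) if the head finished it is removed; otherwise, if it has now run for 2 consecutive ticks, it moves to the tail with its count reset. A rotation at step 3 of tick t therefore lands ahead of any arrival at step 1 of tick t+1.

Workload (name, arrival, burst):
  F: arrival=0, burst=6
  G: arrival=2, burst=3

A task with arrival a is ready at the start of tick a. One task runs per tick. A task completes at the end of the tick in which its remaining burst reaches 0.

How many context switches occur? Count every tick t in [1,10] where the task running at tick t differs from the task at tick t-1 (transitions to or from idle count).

t=0: queue=[F] q_used=0 → run F
t=1: queue=[F] q_used=1 → run F
t=2: queue=[F,G] q_used=0 → run F
t=3: queue=[F,G] q_used=1 → run F
t=4: queue=[G,F] q_used=0 → run G
t=5: queue=[G,F] q_used=1 → run G
t=6: queue=[F,G] q_used=0 → run F
t=7: queue=[F,G] q_used=1 → run F
t=8: queue=[G] q_used=0 → run G
t=9: (idle)
t=10: (idle)

context switches = 4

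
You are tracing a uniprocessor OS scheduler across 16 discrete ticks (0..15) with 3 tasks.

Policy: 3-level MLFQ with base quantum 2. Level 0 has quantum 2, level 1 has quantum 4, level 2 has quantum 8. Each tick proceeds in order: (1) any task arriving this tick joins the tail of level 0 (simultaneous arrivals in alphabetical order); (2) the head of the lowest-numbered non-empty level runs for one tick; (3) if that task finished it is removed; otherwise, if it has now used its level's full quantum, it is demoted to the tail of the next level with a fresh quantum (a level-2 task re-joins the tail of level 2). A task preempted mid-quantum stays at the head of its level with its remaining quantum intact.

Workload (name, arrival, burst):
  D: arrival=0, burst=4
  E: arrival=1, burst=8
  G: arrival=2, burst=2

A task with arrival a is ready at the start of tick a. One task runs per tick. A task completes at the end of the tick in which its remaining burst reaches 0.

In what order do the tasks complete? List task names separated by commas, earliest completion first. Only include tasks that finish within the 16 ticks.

completion order = G, D, E

t=0: L0/L1/L2 = D/-/- → run D
t=1: L0/L1/L2 = DE/-/- → run D
t=2: L0/L1/L2 = EG/D/- → run E
t=3: L0/L1/L2 = EG/D/- → run E
t=4: L0/L1/L2 = G/DE/- → run G
t=5: L0/L1/L2 = G/DE/- → run G
t=6: L0/L1/L2 = -/DE/- → run D
t=7: L0/L1/L2 = -/DE/- → run D
t=8: L0/L1/L2 = -/E/- → run E
t=9: L0/L1/L2 = -/E/- → run E
t=10: L0/L1/L2 = -/E/- → run E
t=11: L0/L1/L2 = -/E/- → run E
t=12: L0/L1/L2 = -/-/E → run E
t=13: L0/L1/L2 = -/-/E → run E
t=14: (idle)
t=15: (idle)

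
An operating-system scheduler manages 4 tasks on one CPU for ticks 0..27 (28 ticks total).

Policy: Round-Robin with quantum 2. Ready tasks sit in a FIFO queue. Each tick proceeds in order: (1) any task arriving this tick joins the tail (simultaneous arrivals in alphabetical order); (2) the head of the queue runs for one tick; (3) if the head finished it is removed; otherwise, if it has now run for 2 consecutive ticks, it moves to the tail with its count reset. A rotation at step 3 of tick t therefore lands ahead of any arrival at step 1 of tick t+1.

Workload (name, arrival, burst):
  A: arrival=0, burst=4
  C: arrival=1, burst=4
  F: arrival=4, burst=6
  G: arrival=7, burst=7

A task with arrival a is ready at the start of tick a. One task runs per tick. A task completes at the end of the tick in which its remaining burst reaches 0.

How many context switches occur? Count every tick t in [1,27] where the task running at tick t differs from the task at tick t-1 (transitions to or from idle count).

context switches = 10

t=0: queue=[A] q_used=0 → run A
t=1: queue=[A,C] q_used=1 → run A
t=2: queue=[C,A] q_used=0 → run C
t=3: queue=[C,A] q_used=1 → run C
t=4: queue=[A,C,F] q_used=0 → run A
t=5: queue=[A,C,F] q_used=1 → run A
t=6: queue=[C,F] q_used=0 → run C
t=7: queue=[C,F,G] q_used=1 → run C
t=8: queue=[F,G] q_used=0 → run F
t=9: queue=[F,G] q_used=1 → run F
t=10: queue=[G,F] q_used=0 → run G
t=11: queue=[G,F] q_used=1 → run G
t=12: queue=[F,G] q_used=0 → run F
t=13: queue=[F,G] q_used=1 → run F
t=14: queue=[G,F] q_used=0 → run G
t=15: queue=[G,F] q_used=1 → run G
t=16: queue=[F,G] q_used=0 → run F
t=17: queue=[F,G] q_used=1 → run F
t=18: queue=[G] q_used=0 → run G
t=19: queue=[G] q_used=1 → run G
t=20: queue=[G] q_used=0 → run G
t=21: (idle)
t=22: (idle)
t=23: (idle)
t=24: (idle)
t=25: (idle)
t=26: (idle)
t=27: (idle)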